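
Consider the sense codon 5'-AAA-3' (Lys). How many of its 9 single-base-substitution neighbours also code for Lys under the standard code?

1

Position 1: none → 0 synonymous.
Position 2: none → 0 synonymous.
Position 3: AAG → 1 synonymous.
Total: 0 + 0 + 1 = 1.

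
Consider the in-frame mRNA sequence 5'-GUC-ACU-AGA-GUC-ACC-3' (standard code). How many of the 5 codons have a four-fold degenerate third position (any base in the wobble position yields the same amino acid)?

Codon 1 GUC (Val): third position 4-fold.
Codon 2 ACU (Thr): third position 4-fold.
Codon 3 AGA (Arg): third position 2-fold.
Codon 4 GUC (Val): third position 4-fold.
Codon 5 ACC (Thr): third position 4-fold.
Four-fold degenerate third positions: 4.

4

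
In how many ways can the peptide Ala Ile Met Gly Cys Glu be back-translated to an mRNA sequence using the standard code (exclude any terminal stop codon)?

192

Ala: 4 codons.
Ile: 3 codons.
Met: 1 codon.
Gly: 4 codons.
Cys: 2 codons.
Glu: 2 codons.
4 × 3 × 1 × 4 × 2 × 2 = 192.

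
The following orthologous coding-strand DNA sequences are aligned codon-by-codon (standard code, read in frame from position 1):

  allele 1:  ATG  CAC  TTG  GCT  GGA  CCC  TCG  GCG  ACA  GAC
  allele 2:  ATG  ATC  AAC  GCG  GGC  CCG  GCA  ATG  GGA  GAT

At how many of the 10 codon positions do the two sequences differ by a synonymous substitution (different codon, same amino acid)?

Codon 1: ATG Met / ATG Met — identical.
Codon 2: CAC His / ATC Ile — nonsynonymous.
Codon 3: TTG Leu / AAC Asn — nonsynonymous.
Codon 4: GCT Ala / GCG Ala — synonymous.
Codon 5: GGA Gly / GGC Gly — synonymous.
Codon 6: CCC Pro / CCG Pro — synonymous.
Codon 7: TCG Ser / GCA Ala — nonsynonymous.
Codon 8: GCG Ala / ATG Met — nonsynonymous.
Codon 9: ACA Thr / GGA Gly — nonsynonymous.
Codon 10: GAC Asp / GAT Asp — synonymous.
Synonymous differences: 4.

4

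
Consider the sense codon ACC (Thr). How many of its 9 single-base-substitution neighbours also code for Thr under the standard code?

Position 1: none → 0 synonymous.
Position 2: none → 0 synonymous.
Position 3: ACU, ACA, ACG → 3 synonymous.
Total: 0 + 0 + 3 = 3.

3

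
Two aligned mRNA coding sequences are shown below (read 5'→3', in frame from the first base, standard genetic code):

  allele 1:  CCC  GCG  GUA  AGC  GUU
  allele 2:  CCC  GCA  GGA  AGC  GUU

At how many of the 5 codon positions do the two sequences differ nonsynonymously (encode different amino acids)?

1

Codon 1: CCC Pro / CCC Pro — identical.
Codon 2: GCG Ala / GCA Ala — synonymous.
Codon 3: GUA Val / GGA Gly — nonsynonymous.
Codon 4: AGC Ser / AGC Ser — identical.
Codon 5: GUU Val / GUU Val — identical.
Nonsynonymous differences: 1.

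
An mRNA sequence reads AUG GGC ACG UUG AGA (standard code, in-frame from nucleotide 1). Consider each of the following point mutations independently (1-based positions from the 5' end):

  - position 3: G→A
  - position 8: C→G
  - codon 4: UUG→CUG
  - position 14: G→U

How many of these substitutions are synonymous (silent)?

Codon 1: AUG (Met) → AUA (Ile) — missense.
Codon 3: ACG (Thr) → AGG (Arg) — missense.
Codon 4: UUG (Leu) → CUG (Leu) — synonymous.
Codon 5: AGA (Arg) → AUA (Ile) — missense.
Synonymous: 1 of 4.

1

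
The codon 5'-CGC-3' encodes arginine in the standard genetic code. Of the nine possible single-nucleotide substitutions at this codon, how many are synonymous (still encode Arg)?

Position 1: none → 0 synonymous.
Position 2: none → 0 synonymous.
Position 3: CGU, CGA, CGG → 3 synonymous.
Total: 0 + 0 + 3 = 3.

3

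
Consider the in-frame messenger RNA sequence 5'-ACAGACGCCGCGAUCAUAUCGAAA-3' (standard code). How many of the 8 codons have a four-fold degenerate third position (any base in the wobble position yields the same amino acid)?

Codon 1 ACA (Thr): third position 4-fold.
Codon 2 GAC (Asp): third position 2-fold.
Codon 3 GCC (Ala): third position 4-fold.
Codon 4 GCG (Ala): third position 4-fold.
Codon 5 AUC (Ile): third position 3-fold.
Codon 6 AUA (Ile): third position 3-fold.
Codon 7 UCG (Ser): third position 4-fold.
Codon 8 AAA (Lys): third position 2-fold.
Four-fold degenerate third positions: 4.

4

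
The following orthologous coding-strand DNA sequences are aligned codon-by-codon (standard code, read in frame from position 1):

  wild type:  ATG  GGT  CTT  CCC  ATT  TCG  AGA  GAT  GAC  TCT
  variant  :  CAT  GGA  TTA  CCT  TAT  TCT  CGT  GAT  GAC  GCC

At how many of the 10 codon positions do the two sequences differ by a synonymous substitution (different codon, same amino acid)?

5

Codon 1: ATG Met / CAT His — nonsynonymous.
Codon 2: GGT Gly / GGA Gly — synonymous.
Codon 3: CTT Leu / TTA Leu — synonymous.
Codon 4: CCC Pro / CCT Pro — synonymous.
Codon 5: ATT Ile / TAT Tyr — nonsynonymous.
Codon 6: TCG Ser / TCT Ser — synonymous.
Codon 7: AGA Arg / CGT Arg — synonymous.
Codon 8: GAT Asp / GAT Asp — identical.
Codon 9: GAC Asp / GAC Asp — identical.
Codon 10: TCT Ser / GCC Ala — nonsynonymous.
Synonymous differences: 5.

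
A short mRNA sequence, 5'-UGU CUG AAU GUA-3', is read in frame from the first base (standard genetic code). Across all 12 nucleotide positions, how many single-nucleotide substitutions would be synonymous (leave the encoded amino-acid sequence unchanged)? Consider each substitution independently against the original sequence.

9

Codon 1 (UGU, Cys): 1 synonymous substitution.
Codon 2 (CUG, Leu): 4 synonymous substitutions.
Codon 3 (AAU, Asn): 1 synonymous substitution.
Codon 4 (GUA, Val): 3 synonymous substitutions.
Total: 1 + 4 + 1 + 3 = 9.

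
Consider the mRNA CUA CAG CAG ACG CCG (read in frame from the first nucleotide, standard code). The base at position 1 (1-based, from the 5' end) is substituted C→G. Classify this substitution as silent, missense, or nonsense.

Position 1 falls in codon 1: CUA → Leu.
After the substitution the codon is GUA → Val.
Leu ≠ Val, so this is a missense mutation.

missense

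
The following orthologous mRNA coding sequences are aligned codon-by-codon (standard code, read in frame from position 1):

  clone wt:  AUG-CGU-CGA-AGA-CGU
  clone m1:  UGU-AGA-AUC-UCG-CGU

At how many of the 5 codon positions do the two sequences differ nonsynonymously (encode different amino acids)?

3

Codon 1: AUG Met / UGU Cys — nonsynonymous.
Codon 2: CGU Arg / AGA Arg — synonymous.
Codon 3: CGA Arg / AUC Ile — nonsynonymous.
Codon 4: AGA Arg / UCG Ser — nonsynonymous.
Codon 5: CGU Arg / CGU Arg — identical.
Nonsynonymous differences: 3.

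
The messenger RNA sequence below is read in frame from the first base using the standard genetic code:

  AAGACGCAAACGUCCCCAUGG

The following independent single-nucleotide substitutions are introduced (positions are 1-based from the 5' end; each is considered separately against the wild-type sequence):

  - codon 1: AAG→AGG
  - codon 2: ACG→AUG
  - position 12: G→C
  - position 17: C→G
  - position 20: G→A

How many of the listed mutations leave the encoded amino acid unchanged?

Codon 1: AAG (Lys) → AGG (Arg) — missense.
Codon 2: ACG (Thr) → AUG (Met) — missense.
Codon 4: ACG (Thr) → ACC (Thr) — synonymous.
Codon 6: CCA (Pro) → CGA (Arg) — missense.
Codon 7: UGG (Trp) → UAG (Stop) — nonsense.
Synonymous: 1 of 5.

1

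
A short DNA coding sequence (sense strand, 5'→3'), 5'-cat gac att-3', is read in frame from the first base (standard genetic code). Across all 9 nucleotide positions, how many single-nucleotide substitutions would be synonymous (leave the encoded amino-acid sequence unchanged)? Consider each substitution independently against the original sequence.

Codon 1 (CAT, His): 1 synonymous substitution.
Codon 2 (GAC, Asp): 1 synonymous substitution.
Codon 3 (ATT, Ile): 2 synonymous substitutions.
Total: 1 + 1 + 2 = 4.

4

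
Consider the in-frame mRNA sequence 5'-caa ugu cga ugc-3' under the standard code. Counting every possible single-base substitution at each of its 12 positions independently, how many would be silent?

7

Codon 1 (CAA, Gln): 1 synonymous substitution.
Codon 2 (UGU, Cys): 1 synonymous substitution.
Codon 3 (CGA, Arg): 4 synonymous substitutions.
Codon 4 (UGC, Cys): 1 synonymous substitution.
Total: 1 + 1 + 4 + 1 = 7.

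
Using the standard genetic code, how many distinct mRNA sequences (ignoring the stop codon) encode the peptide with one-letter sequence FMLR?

72

Phe: 2 codons.
Met: 1 codon.
Leu: 6 codons.
Arg: 6 codons.
2 × 1 × 6 × 6 = 72.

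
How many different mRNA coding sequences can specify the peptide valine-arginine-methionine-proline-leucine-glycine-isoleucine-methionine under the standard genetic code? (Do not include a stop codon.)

6912

Val: 4 codons.
Arg: 6 codons.
Met: 1 codon.
Pro: 4 codons.
Leu: 6 codons.
Gly: 4 codons.
Ile: 3 codons.
Met: 1 codon.
4 × 6 × 1 × 4 × 6 × 4 × 3 × 1 = 6912.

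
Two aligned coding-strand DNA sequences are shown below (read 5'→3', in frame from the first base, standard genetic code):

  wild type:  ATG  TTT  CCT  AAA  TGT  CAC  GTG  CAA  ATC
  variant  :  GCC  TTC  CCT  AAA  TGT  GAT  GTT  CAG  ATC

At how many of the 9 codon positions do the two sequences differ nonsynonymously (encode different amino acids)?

2

Codon 1: ATG Met / GCC Ala — nonsynonymous.
Codon 2: TTT Phe / TTC Phe — synonymous.
Codon 3: CCT Pro / CCT Pro — identical.
Codon 4: AAA Lys / AAA Lys — identical.
Codon 5: TGT Cys / TGT Cys — identical.
Codon 6: CAC His / GAT Asp — nonsynonymous.
Codon 7: GTG Val / GTT Val — synonymous.
Codon 8: CAA Gln / CAG Gln — synonymous.
Codon 9: ATC Ile / ATC Ile — identical.
Nonsynonymous differences: 2.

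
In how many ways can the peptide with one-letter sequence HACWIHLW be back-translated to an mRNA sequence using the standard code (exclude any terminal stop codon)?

His: 2 codons.
Ala: 4 codons.
Cys: 2 codons.
Trp: 1 codon.
Ile: 3 codons.
His: 2 codons.
Leu: 6 codons.
Trp: 1 codon.
2 × 4 × 2 × 1 × 3 × 2 × 6 × 1 = 576.

576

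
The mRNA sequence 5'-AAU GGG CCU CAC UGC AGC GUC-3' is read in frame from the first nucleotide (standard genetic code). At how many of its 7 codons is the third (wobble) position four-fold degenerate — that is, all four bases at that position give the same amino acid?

3

Codon 1 AAU (Asn): third position 2-fold.
Codon 2 GGG (Gly): third position 4-fold.
Codon 3 CCU (Pro): third position 4-fold.
Codon 4 CAC (His): third position 2-fold.
Codon 5 UGC (Cys): third position 2-fold.
Codon 6 AGC (Ser): third position 2-fold.
Codon 7 GUC (Val): third position 4-fold.
Four-fold degenerate third positions: 3.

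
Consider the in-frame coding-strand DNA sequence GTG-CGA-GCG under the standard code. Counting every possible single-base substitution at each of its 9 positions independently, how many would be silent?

10

Codon 1 (GTG, Val): 3 synonymous substitutions.
Codon 2 (CGA, Arg): 4 synonymous substitutions.
Codon 3 (GCG, Ala): 3 synonymous substitutions.
Total: 3 + 4 + 3 = 10.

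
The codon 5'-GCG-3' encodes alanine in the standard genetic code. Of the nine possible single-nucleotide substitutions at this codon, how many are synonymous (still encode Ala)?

Position 1: none → 0 synonymous.
Position 2: none → 0 synonymous.
Position 3: GCU, GCC, GCA → 3 synonymous.
Total: 0 + 0 + 3 = 3.

3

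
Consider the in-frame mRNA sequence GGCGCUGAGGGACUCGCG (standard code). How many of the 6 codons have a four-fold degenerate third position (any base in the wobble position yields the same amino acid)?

5

Codon 1 GGC (Gly): third position 4-fold.
Codon 2 GCU (Ala): third position 4-fold.
Codon 3 GAG (Glu): third position 2-fold.
Codon 4 GGA (Gly): third position 4-fold.
Codon 5 CUC (Leu): third position 4-fold.
Codon 6 GCG (Ala): third position 4-fold.
Four-fold degenerate third positions: 5.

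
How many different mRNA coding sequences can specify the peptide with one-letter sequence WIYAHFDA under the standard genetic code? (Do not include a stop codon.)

Trp: 1 codon.
Ile: 3 codons.
Tyr: 2 codons.
Ala: 4 codons.
His: 2 codons.
Phe: 2 codons.
Asp: 2 codons.
Ala: 4 codons.
1 × 3 × 2 × 4 × 2 × 2 × 2 × 4 = 768.

768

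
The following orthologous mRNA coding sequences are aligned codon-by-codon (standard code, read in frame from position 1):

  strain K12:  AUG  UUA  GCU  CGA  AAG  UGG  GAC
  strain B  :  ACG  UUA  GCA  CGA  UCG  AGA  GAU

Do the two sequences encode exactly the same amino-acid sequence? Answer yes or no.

Codon 1: AUG Met / ACG Thr — nonsynonymous.
Codon 2: UUA Leu / UUA Leu — identical.
Codon 3: GCU Ala / GCA Ala — synonymous.
Codon 4: CGA Arg / CGA Arg — identical.
Codon 5: AAG Lys / UCG Ser — nonsynonymous.
Codon 6: UGG Trp / AGA Arg — nonsynonymous.
Codon 7: GAC Asp / GAU Asp — synonymous.
Nonsynonymous differences: 3 → different protein.

no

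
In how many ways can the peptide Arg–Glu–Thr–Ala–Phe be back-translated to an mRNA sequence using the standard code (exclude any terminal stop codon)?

384

Arg: 6 codons.
Glu: 2 codons.
Thr: 4 codons.
Ala: 4 codons.
Phe: 2 codons.
6 × 2 × 4 × 4 × 2 = 384.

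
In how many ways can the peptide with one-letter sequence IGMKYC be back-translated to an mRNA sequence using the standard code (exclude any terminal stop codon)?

96

Ile: 3 codons.
Gly: 4 codons.
Met: 1 codon.
Lys: 2 codons.
Tyr: 2 codons.
Cys: 2 codons.
3 × 4 × 1 × 2 × 2 × 2 = 96.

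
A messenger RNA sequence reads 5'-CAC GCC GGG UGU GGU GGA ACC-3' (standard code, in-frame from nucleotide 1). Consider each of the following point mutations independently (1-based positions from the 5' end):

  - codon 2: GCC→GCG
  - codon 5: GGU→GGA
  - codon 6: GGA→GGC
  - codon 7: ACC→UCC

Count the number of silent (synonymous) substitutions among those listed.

Codon 2: GCC (Ala) → GCG (Ala) — synonymous.
Codon 5: GGU (Gly) → GGA (Gly) — synonymous.
Codon 6: GGA (Gly) → GGC (Gly) — synonymous.
Codon 7: ACC (Thr) → UCC (Ser) — missense.
Synonymous: 3 of 4.

3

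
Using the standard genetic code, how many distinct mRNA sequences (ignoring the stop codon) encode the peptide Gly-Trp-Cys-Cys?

Gly: 4 codons.
Trp: 1 codon.
Cys: 2 codons.
Cys: 2 codons.
4 × 1 × 2 × 2 = 16.

16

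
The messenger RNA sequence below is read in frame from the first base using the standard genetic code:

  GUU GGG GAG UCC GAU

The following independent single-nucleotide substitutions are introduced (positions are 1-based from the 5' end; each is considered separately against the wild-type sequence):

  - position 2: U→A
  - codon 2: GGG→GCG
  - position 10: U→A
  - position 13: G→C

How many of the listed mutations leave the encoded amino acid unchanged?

Codon 1: GUU (Val) → GAU (Asp) — missense.
Codon 2: GGG (Gly) → GCG (Ala) — missense.
Codon 4: UCC (Ser) → ACC (Thr) — missense.
Codon 5: GAU (Asp) → CAU (His) — missense.
Synonymous: 0 of 4.

0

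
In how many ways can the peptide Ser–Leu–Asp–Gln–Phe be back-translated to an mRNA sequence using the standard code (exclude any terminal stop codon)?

288

Ser: 6 codons.
Leu: 6 codons.
Asp: 2 codons.
Gln: 2 codons.
Phe: 2 codons.
6 × 6 × 2 × 2 × 2 = 288.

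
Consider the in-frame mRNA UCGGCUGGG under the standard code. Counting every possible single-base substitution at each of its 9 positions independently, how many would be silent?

Codon 1 (UCG, Ser): 3 synonymous substitutions.
Codon 2 (GCU, Ala): 3 synonymous substitutions.
Codon 3 (GGG, Gly): 3 synonymous substitutions.
Total: 3 + 3 + 3 = 9.

9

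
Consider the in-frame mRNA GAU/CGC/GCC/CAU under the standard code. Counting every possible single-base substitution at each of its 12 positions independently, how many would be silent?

Codon 1 (GAU, Asp): 1 synonymous substitution.
Codon 2 (CGC, Arg): 3 synonymous substitutions.
Codon 3 (GCC, Ala): 3 synonymous substitutions.
Codon 4 (CAU, His): 1 synonymous substitution.
Total: 1 + 3 + 3 + 1 = 8.

8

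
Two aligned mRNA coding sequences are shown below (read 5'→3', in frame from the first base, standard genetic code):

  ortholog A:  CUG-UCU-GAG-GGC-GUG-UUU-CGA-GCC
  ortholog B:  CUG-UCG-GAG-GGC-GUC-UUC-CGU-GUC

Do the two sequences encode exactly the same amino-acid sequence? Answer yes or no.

Codon 1: CUG Leu / CUG Leu — identical.
Codon 2: UCU Ser / UCG Ser — synonymous.
Codon 3: GAG Glu / GAG Glu — identical.
Codon 4: GGC Gly / GGC Gly — identical.
Codon 5: GUG Val / GUC Val — synonymous.
Codon 6: UUU Phe / UUC Phe — synonymous.
Codon 7: CGA Arg / CGU Arg — synonymous.
Codon 8: GCC Ala / GUC Val — nonsynonymous.
Nonsynonymous differences: 1 → different protein.

no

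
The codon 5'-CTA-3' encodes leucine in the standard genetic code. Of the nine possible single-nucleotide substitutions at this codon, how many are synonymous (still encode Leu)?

4

Position 1: TTA → 1 synonymous.
Position 2: none → 0 synonymous.
Position 3: CTT, CTC, CTG → 3 synonymous.
Total: 1 + 0 + 3 = 4.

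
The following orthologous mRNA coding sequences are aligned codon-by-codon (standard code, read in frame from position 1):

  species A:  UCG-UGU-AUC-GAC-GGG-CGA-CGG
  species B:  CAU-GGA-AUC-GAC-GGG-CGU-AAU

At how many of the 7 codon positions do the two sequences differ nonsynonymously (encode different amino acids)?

Codon 1: UCG Ser / CAU His — nonsynonymous.
Codon 2: UGU Cys / GGA Gly — nonsynonymous.
Codon 3: AUC Ile / AUC Ile — identical.
Codon 4: GAC Asp / GAC Asp — identical.
Codon 5: GGG Gly / GGG Gly — identical.
Codon 6: CGA Arg / CGU Arg — synonymous.
Codon 7: CGG Arg / AAU Asn — nonsynonymous.
Nonsynonymous differences: 3.

3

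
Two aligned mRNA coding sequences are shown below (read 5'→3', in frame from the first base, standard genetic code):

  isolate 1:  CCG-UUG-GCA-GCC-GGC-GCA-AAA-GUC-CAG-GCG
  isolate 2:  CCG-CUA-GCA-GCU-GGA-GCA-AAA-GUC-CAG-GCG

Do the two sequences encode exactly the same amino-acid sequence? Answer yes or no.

Codon 1: CCG Pro / CCG Pro — identical.
Codon 2: UUG Leu / CUA Leu — synonymous.
Codon 3: GCA Ala / GCA Ala — identical.
Codon 4: GCC Ala / GCU Ala — synonymous.
Codon 5: GGC Gly / GGA Gly — synonymous.
Codon 6: GCA Ala / GCA Ala — identical.
Codon 7: AAA Lys / AAA Lys — identical.
Codon 8: GUC Val / GUC Val — identical.
Codon 9: CAG Gln / CAG Gln — identical.
Codon 10: GCG Ala / GCG Ala — identical.
Nonsynonymous differences: 0 → same protein.

yes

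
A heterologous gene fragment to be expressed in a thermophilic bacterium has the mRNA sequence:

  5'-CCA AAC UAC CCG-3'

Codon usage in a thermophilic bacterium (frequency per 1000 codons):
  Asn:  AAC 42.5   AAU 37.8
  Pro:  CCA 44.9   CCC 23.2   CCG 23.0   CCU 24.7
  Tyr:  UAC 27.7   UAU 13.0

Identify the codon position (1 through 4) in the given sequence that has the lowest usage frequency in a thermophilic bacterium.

4

Codon 1 CCA (Pro): 44.9 per 1000.
Codon 2 AAC (Asn): 42.5 per 1000.
Codon 3 UAC (Tyr): 27.7 per 1000.
Codon 4 CCG (Pro): 23.0 per 1000.
Lowest frequency is 23.0 at codon 4.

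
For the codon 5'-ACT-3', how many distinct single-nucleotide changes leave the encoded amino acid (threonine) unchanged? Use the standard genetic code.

3

Position 1: none → 0 synonymous.
Position 2: none → 0 synonymous.
Position 3: ACC, ACA, ACG → 3 synonymous.
Total: 0 + 0 + 3 = 3.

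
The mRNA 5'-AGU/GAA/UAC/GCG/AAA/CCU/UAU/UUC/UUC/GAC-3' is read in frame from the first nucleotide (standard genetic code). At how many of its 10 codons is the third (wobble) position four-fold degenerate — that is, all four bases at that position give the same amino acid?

2

Codon 1 AGU (Ser): third position 2-fold.
Codon 2 GAA (Glu): third position 2-fold.
Codon 3 UAC (Tyr): third position 2-fold.
Codon 4 GCG (Ala): third position 4-fold.
Codon 5 AAA (Lys): third position 2-fold.
Codon 6 CCU (Pro): third position 4-fold.
Codon 7 UAU (Tyr): third position 2-fold.
Codon 8 UUC (Phe): third position 2-fold.
Codon 9 UUC (Phe): third position 2-fold.
Codon 10 GAC (Asp): third position 2-fold.
Four-fold degenerate third positions: 2.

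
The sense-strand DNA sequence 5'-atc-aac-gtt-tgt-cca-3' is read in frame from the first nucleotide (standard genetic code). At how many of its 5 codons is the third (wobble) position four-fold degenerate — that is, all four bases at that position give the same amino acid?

2

Codon 1 ATC (Ile): third position 3-fold.
Codon 2 AAC (Asn): third position 2-fold.
Codon 3 GTT (Val): third position 4-fold.
Codon 4 TGT (Cys): third position 2-fold.
Codon 5 CCA (Pro): third position 4-fold.
Four-fold degenerate third positions: 2.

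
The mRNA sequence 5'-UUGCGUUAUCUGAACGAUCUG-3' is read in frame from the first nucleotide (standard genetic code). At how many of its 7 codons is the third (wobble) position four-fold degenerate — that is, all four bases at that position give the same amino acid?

Codon 1 UUG (Leu): third position 2-fold.
Codon 2 CGU (Arg): third position 4-fold.
Codon 3 UAU (Tyr): third position 2-fold.
Codon 4 CUG (Leu): third position 4-fold.
Codon 5 AAC (Asn): third position 2-fold.
Codon 6 GAU (Asp): third position 2-fold.
Codon 7 CUG (Leu): third position 4-fold.
Four-fold degenerate third positions: 3.

3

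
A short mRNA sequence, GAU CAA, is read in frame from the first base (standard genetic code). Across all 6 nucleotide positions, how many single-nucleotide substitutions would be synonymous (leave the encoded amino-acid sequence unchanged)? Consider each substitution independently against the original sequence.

Codon 1 (GAU, Asp): 1 synonymous substitution.
Codon 2 (CAA, Gln): 1 synonymous substitution.
Total: 1 + 1 = 2.

2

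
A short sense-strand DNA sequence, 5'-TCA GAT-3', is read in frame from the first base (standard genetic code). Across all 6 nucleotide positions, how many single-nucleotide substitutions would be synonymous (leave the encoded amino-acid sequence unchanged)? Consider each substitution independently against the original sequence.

4

Codon 1 (TCA, Ser): 3 synonymous substitutions.
Codon 2 (GAT, Asp): 1 synonymous substitution.
Total: 3 + 1 = 4.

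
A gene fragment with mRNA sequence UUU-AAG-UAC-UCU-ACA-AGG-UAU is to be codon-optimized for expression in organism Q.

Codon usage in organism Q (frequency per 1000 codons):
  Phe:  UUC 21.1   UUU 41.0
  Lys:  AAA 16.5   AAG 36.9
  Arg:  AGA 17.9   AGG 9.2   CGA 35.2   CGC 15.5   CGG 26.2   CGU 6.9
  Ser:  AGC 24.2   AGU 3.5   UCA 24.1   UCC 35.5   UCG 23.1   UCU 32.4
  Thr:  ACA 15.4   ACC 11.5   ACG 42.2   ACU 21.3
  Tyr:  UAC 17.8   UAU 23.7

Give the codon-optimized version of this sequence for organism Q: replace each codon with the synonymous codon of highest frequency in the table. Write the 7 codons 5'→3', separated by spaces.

Codon 1 (Phe): best is UUU at 41.0.
Codon 2 (Lys): best is AAG at 36.9.
Codon 3 (Tyr): best is UAU at 23.7.
Codon 4 (Ser): best is UCC at 35.5.
Codon 5 (Thr): best is ACG at 42.2.
Codon 6 (Arg): best is CGA at 35.2.
Codon 7 (Tyr): best is UAU at 23.7.

UUU AAG UAU UCC ACG CGA UAU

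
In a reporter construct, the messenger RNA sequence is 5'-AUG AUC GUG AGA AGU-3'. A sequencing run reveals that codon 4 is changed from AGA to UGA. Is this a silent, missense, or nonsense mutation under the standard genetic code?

Position 10 falls in codon 4: AGA → Arg.
After the substitution the codon is UGA → Stop.
The new codon is a stop codon, so this is a nonsense mutation.

nonsense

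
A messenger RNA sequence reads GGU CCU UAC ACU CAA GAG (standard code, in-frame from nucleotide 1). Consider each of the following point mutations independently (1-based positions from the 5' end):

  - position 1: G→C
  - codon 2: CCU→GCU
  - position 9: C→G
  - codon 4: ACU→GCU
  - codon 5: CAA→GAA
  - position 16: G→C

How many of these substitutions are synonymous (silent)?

Codon 1: GGU (Gly) → CGU (Arg) — missense.
Codon 2: CCU (Pro) → GCU (Ala) — missense.
Codon 3: UAC (Tyr) → UAG (Stop) — nonsense.
Codon 4: ACU (Thr) → GCU (Ala) — missense.
Codon 5: CAA (Gln) → GAA (Glu) — missense.
Codon 6: GAG (Glu) → CAG (Gln) — missense.
Synonymous: 0 of 6.

0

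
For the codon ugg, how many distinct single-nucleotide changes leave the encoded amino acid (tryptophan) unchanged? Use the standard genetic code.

Position 1: none → 0 synonymous.
Position 2: none → 0 synonymous.
Position 3: none → 0 synonymous.
Total: 0 + 0 + 0 = 0.

0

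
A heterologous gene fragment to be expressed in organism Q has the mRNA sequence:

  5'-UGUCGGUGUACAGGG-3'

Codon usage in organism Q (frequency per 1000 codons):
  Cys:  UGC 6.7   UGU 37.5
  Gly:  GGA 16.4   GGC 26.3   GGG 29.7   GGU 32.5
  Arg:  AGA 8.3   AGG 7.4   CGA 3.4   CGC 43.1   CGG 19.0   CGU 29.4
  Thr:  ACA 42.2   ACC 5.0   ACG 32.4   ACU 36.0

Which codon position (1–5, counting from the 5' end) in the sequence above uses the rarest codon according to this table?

Codon 1 UGU (Cys): 37.5 per 1000.
Codon 2 CGG (Arg): 19.0 per 1000.
Codon 3 UGU (Cys): 37.5 per 1000.
Codon 4 ACA (Thr): 42.2 per 1000.
Codon 5 GGG (Gly): 29.7 per 1000.
Lowest frequency is 19.0 at codon 2.

2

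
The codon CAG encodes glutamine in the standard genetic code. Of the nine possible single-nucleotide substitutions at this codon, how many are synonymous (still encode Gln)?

Position 1: none → 0 synonymous.
Position 2: none → 0 synonymous.
Position 3: CAA → 1 synonymous.
Total: 0 + 0 + 1 = 1.

1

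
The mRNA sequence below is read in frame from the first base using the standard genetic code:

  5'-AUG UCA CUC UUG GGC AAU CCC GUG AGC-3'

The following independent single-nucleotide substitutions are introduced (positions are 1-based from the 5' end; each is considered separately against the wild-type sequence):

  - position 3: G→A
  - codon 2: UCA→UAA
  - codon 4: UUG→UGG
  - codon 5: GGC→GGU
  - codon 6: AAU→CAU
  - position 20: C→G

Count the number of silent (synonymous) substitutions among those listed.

1

Codon 1: AUG (Met) → AUA (Ile) — missense.
Codon 2: UCA (Ser) → UAA (Stop) — nonsense.
Codon 4: UUG (Leu) → UGG (Trp) — missense.
Codon 5: GGC (Gly) → GGU (Gly) — synonymous.
Codon 6: AAU (Asn) → CAU (His) — missense.
Codon 7: CCC (Pro) → CGC (Arg) — missense.
Synonymous: 1 of 6.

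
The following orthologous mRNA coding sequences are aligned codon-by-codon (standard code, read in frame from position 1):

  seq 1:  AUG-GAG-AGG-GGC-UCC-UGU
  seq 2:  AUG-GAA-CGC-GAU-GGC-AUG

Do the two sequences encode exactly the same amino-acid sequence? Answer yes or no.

Codon 1: AUG Met / AUG Met — identical.
Codon 2: GAG Glu / GAA Glu — synonymous.
Codon 3: AGG Arg / CGC Arg — synonymous.
Codon 4: GGC Gly / GAU Asp — nonsynonymous.
Codon 5: UCC Ser / GGC Gly — nonsynonymous.
Codon 6: UGU Cys / AUG Met — nonsynonymous.
Nonsynonymous differences: 3 → different protein.

no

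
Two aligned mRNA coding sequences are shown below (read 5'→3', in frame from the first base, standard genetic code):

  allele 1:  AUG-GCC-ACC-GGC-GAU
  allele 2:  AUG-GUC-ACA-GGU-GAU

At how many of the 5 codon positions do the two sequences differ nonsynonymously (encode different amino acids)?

Codon 1: AUG Met / AUG Met — identical.
Codon 2: GCC Ala / GUC Val — nonsynonymous.
Codon 3: ACC Thr / ACA Thr — synonymous.
Codon 4: GGC Gly / GGU Gly — synonymous.
Codon 5: GAU Asp / GAU Asp — identical.
Nonsynonymous differences: 1.

1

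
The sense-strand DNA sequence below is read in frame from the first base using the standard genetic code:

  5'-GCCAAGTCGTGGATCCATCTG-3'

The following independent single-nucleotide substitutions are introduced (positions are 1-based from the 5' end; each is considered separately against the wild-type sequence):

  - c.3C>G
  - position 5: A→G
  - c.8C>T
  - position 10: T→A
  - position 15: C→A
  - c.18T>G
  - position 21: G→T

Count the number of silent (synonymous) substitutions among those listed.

3

Codon 1: GCC (Ala) → GCG (Ala) — synonymous.
Codon 2: AAG (Lys) → AGG (Arg) — missense.
Codon 3: TCG (Ser) → TTG (Leu) — missense.
Codon 4: TGG (Trp) → AGG (Arg) — missense.
Codon 5: ATC (Ile) → ATA (Ile) — synonymous.
Codon 6: CAT (His) → CAG (Gln) — missense.
Codon 7: CTG (Leu) → CTT (Leu) — synonymous.
Synonymous: 3 of 7.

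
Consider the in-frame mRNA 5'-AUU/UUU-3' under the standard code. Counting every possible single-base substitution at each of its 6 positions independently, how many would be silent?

Codon 1 (AUU, Ile): 2 synonymous substitutions.
Codon 2 (UUU, Phe): 1 synonymous substitution.
Total: 2 + 1 = 3.

3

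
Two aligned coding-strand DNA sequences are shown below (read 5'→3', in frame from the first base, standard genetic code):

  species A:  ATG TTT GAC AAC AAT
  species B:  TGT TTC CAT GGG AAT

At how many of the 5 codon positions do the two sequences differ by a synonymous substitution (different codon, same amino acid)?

Codon 1: ATG Met / TGT Cys — nonsynonymous.
Codon 2: TTT Phe / TTC Phe — synonymous.
Codon 3: GAC Asp / CAT His — nonsynonymous.
Codon 4: AAC Asn / GGG Gly — nonsynonymous.
Codon 5: AAT Asn / AAT Asn — identical.
Synonymous differences: 1.

1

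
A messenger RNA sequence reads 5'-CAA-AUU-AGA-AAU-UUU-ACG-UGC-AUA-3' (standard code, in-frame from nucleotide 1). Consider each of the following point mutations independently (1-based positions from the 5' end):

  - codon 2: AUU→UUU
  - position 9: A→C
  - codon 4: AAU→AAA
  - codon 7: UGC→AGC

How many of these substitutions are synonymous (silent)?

0

Codon 2: AUU (Ile) → UUU (Phe) — missense.
Codon 3: AGA (Arg) → AGC (Ser) — missense.
Codon 4: AAU (Asn) → AAA (Lys) — missense.
Codon 7: UGC (Cys) → AGC (Ser) — missense.
Synonymous: 0 of 4.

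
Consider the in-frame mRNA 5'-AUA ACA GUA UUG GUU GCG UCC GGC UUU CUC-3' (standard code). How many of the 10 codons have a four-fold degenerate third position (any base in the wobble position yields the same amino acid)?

Codon 1 AUA (Ile): third position 3-fold.
Codon 2 ACA (Thr): third position 4-fold.
Codon 3 GUA (Val): third position 4-fold.
Codon 4 UUG (Leu): third position 2-fold.
Codon 5 GUU (Val): third position 4-fold.
Codon 6 GCG (Ala): third position 4-fold.
Codon 7 UCC (Ser): third position 4-fold.
Codon 8 GGC (Gly): third position 4-fold.
Codon 9 UUU (Phe): third position 2-fold.
Codon 10 CUC (Leu): third position 4-fold.
Four-fold degenerate third positions: 7.

7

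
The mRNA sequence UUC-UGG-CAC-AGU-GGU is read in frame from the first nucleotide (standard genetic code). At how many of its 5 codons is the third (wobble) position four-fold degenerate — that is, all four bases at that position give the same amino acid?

1

Codon 1 UUC (Phe): third position 2-fold.
Codon 2 UGG (Trp): third position 1-fold.
Codon 3 CAC (His): third position 2-fold.
Codon 4 AGU (Ser): third position 2-fold.
Codon 5 GGU (Gly): third position 4-fold.
Four-fold degenerate third positions: 1.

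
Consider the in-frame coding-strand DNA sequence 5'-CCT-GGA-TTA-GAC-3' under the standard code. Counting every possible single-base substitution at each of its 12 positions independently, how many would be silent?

Codon 1 (CCT, Pro): 3 synonymous substitutions.
Codon 2 (GGA, Gly): 3 synonymous substitutions.
Codon 3 (TTA, Leu): 2 synonymous substitutions.
Codon 4 (GAC, Asp): 1 synonymous substitution.
Total: 3 + 3 + 2 + 1 = 9.

9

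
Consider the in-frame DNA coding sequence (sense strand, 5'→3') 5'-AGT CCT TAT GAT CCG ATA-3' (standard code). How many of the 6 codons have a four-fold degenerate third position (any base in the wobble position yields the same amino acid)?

Codon 1 AGT (Ser): third position 2-fold.
Codon 2 CCT (Pro): third position 4-fold.
Codon 3 TAT (Tyr): third position 2-fold.
Codon 4 GAT (Asp): third position 2-fold.
Codon 5 CCG (Pro): third position 4-fold.
Codon 6 ATA (Ile): third position 3-fold.
Four-fold degenerate third positions: 2.

2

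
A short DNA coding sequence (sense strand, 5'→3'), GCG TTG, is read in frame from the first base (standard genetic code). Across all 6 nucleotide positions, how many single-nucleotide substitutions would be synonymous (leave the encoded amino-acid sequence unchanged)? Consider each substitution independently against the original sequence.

5

Codon 1 (GCG, Ala): 3 synonymous substitutions.
Codon 2 (TTG, Leu): 2 synonymous substitutions.
Total: 3 + 2 = 5.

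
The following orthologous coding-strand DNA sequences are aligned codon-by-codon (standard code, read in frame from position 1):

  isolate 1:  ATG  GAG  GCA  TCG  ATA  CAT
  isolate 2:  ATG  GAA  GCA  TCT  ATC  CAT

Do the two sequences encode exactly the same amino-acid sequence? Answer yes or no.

Codon 1: ATG Met / ATG Met — identical.
Codon 2: GAG Glu / GAA Glu — synonymous.
Codon 3: GCA Ala / GCA Ala — identical.
Codon 4: TCG Ser / TCT Ser — synonymous.
Codon 5: ATA Ile / ATC Ile — synonymous.
Codon 6: CAT His / CAT His — identical.
Nonsynonymous differences: 0 → same protein.

yes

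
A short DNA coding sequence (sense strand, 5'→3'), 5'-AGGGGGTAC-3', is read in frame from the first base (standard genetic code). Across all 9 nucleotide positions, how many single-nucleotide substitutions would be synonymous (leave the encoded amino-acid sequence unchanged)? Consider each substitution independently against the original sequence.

6

Codon 1 (AGG, Arg): 2 synonymous substitutions.
Codon 2 (GGG, Gly): 3 synonymous substitutions.
Codon 3 (TAC, Tyr): 1 synonymous substitution.
Total: 2 + 3 + 1 = 6.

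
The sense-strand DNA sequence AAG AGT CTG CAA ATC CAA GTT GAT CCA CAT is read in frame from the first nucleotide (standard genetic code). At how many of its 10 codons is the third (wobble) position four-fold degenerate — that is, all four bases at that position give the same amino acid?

3

Codon 1 AAG (Lys): third position 2-fold.
Codon 2 AGT (Ser): third position 2-fold.
Codon 3 CTG (Leu): third position 4-fold.
Codon 4 CAA (Gln): third position 2-fold.
Codon 5 ATC (Ile): third position 3-fold.
Codon 6 CAA (Gln): third position 2-fold.
Codon 7 GTT (Val): third position 4-fold.
Codon 8 GAT (Asp): third position 2-fold.
Codon 9 CCA (Pro): third position 4-fold.
Codon 10 CAT (His): third position 2-fold.
Four-fold degenerate third positions: 3.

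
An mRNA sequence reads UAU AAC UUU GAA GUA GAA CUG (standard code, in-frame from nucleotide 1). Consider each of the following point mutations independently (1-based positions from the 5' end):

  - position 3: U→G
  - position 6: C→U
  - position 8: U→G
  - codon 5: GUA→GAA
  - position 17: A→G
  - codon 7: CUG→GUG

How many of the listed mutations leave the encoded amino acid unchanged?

1

Codon 1: UAU (Tyr) → UAG (Stop) — nonsense.
Codon 2: AAC (Asn) → AAU (Asn) — synonymous.
Codon 3: UUU (Phe) → UGU (Cys) — missense.
Codon 5: GUA (Val) → GAA (Glu) — missense.
Codon 6: GAA (Glu) → GGA (Gly) — missense.
Codon 7: CUG (Leu) → GUG (Val) — missense.
Synonymous: 1 of 6.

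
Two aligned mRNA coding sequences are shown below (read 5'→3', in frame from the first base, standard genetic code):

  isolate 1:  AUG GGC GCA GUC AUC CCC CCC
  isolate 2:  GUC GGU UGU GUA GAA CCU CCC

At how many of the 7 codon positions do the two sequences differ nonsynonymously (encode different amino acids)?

3

Codon 1: AUG Met / GUC Val — nonsynonymous.
Codon 2: GGC Gly / GGU Gly — synonymous.
Codon 3: GCA Ala / UGU Cys — nonsynonymous.
Codon 4: GUC Val / GUA Val — synonymous.
Codon 5: AUC Ile / GAA Glu — nonsynonymous.
Codon 6: CCC Pro / CCU Pro — synonymous.
Codon 7: CCC Pro / CCC Pro — identical.
Nonsynonymous differences: 3.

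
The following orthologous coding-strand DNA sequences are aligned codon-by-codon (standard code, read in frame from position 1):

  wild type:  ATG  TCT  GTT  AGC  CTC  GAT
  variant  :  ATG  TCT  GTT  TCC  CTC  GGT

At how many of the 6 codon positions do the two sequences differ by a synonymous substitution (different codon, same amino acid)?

1

Codon 1: ATG Met / ATG Met — identical.
Codon 2: TCT Ser / TCT Ser — identical.
Codon 3: GTT Val / GTT Val — identical.
Codon 4: AGC Ser / TCC Ser — synonymous.
Codon 5: CTC Leu / CTC Leu — identical.
Codon 6: GAT Asp / GGT Gly — nonsynonymous.
Synonymous differences: 1.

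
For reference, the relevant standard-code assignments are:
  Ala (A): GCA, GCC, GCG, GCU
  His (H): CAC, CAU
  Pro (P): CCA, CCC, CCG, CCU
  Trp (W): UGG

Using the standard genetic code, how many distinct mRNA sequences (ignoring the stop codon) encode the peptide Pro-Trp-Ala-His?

Pro: 4 codons.
Trp: 1 codon.
Ala: 4 codons.
His: 2 codons.
4 × 1 × 4 × 2 = 32.

32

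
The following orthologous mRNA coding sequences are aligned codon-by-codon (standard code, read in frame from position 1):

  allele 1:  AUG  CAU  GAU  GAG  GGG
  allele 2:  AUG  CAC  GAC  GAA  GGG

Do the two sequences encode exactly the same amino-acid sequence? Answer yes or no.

Codon 1: AUG Met / AUG Met — identical.
Codon 2: CAU His / CAC His — synonymous.
Codon 3: GAU Asp / GAC Asp — synonymous.
Codon 4: GAG Glu / GAA Glu — synonymous.
Codon 5: GGG Gly / GGG Gly — identical.
Nonsynonymous differences: 0 → same protein.

yes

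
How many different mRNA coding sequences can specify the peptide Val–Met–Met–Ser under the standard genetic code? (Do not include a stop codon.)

24

Val: 4 codons.
Met: 1 codon.
Met: 1 codon.
Ser: 6 codons.
4 × 1 × 1 × 6 = 24.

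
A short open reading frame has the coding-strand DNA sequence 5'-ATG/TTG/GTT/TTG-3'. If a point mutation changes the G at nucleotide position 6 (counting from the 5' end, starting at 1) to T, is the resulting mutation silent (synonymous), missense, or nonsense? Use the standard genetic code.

missense

Position 6 falls in codon 2: TTG → Leu.
After the substitution the codon is TTT → Phe.
Leu ≠ Phe, so this is a missense mutation.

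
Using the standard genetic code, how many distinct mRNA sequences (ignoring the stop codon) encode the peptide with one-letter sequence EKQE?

16

Glu: 2 codons.
Lys: 2 codons.
Gln: 2 codons.
Glu: 2 codons.
2 × 2 × 2 × 2 = 16.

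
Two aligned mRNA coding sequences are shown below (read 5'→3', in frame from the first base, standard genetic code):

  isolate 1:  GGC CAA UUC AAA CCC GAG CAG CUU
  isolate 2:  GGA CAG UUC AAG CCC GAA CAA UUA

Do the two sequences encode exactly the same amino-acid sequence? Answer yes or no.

yes

Codon 1: GGC Gly / GGA Gly — synonymous.
Codon 2: CAA Gln / CAG Gln — synonymous.
Codon 3: UUC Phe / UUC Phe — identical.
Codon 4: AAA Lys / AAG Lys — synonymous.
Codon 5: CCC Pro / CCC Pro — identical.
Codon 6: GAG Glu / GAA Glu — synonymous.
Codon 7: CAG Gln / CAA Gln — synonymous.
Codon 8: CUU Leu / UUA Leu — synonymous.
Nonsynonymous differences: 0 → same protein.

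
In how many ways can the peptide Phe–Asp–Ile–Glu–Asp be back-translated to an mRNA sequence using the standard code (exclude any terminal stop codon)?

48

Phe: 2 codons.
Asp: 2 codons.
Ile: 3 codons.
Glu: 2 codons.
Asp: 2 codons.
2 × 2 × 3 × 2 × 2 = 48.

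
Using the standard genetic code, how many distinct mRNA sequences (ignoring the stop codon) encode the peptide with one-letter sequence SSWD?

Ser: 6 codons.
Ser: 6 codons.
Trp: 1 codon.
Asp: 2 codons.
6 × 6 × 1 × 2 = 72.

72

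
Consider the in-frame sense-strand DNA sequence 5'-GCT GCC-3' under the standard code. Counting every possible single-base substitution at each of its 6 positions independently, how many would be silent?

Codon 1 (GCT, Ala): 3 synonymous substitutions.
Codon 2 (GCC, Ala): 3 synonymous substitutions.
Total: 3 + 3 = 6.

6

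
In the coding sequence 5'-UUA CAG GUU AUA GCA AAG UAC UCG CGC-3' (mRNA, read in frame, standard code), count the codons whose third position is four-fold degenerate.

4

Codon 1 UUA (Leu): third position 2-fold.
Codon 2 CAG (Gln): third position 2-fold.
Codon 3 GUU (Val): third position 4-fold.
Codon 4 AUA (Ile): third position 3-fold.
Codon 5 GCA (Ala): third position 4-fold.
Codon 6 AAG (Lys): third position 2-fold.
Codon 7 UAC (Tyr): third position 2-fold.
Codon 8 UCG (Ser): third position 4-fold.
Codon 9 CGC (Arg): third position 4-fold.
Four-fold degenerate third positions: 4.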